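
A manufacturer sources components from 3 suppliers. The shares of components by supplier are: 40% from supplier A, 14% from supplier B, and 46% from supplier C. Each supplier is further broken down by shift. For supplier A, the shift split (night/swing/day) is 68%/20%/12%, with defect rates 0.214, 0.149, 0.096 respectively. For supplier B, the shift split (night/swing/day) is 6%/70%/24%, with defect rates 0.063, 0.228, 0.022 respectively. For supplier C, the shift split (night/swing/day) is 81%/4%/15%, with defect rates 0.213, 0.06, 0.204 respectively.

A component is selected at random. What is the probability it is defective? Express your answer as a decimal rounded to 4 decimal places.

P(D|A) = 0.68·0.214 + 0.2·0.149 + 0.12·0.096 = 0.14552 + 0.0298 + 0.01152 = 0.18684
P(D|B) = 0.06·0.063 + 0.7·0.228 + 0.24·0.022 = 0.00378 + 0.1596 + 0.00528 = 0.16866
P(D|C) = 0.81·0.213 + 0.04·0.06 + 0.15·0.204 = 0.17253 + 0.0024 + 0.0306 = 0.20553
Then overall,
P(D) = 0.4·0.18684 + 0.14·0.16866 + 0.46·0.20553
      = 0.074736 + 0.0236124 + 0.0945438 = 0.1928922

0.1929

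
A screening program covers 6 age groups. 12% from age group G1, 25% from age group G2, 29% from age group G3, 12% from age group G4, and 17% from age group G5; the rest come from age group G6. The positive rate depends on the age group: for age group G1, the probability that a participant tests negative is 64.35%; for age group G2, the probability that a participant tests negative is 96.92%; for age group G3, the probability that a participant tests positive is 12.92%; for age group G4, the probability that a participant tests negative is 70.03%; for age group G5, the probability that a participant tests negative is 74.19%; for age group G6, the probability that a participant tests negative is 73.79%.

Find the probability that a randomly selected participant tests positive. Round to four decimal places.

P(T) ≈ 0.1809

P(G6) = 1 − (0.12 + 0.25 + 0.29 + 0.12 + 0.17) = 0.05.
P(T|G1) = 1 − 0.6435 = 0.3565.
P(T|G2) = 1 − 0.9692 = 0.0308.
P(T|G4) = 1 − 0.7003 = 0.2997.
P(T|G5) = 1 − 0.7419 = 0.2581.
P(T|G6) = 1 − 0.7379 = 0.2621.
P(T) = P(T|G1)·P(G1) + P(T|G2)·P(G2) + P(T|G3)·P(G3) + P(T|G4)·P(G4) + P(T|G5)·P(G5) + P(T|G6)·P(G6)
      = 0.3565·0.12 + 0.0308·0.25 + 0.1292·0.29 + 0.2997·0.12 + 0.2581·0.17 + 0.2621·0.05
      = 0.04278 + 0.0077 + 0.037468 + 0.035964 + 0.043877 + 0.013105 = 0.180894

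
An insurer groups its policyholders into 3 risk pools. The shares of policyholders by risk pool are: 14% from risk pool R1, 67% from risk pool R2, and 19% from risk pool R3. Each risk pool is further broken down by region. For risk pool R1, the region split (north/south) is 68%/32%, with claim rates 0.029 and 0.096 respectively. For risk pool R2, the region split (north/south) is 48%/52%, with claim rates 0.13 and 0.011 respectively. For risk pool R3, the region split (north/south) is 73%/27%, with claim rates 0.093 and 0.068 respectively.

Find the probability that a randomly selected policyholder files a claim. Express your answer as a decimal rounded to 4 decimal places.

P(C|R1) = 0.68·0.029 + 0.32·0.096 = 0.01972 + 0.03072 = 0.05044
P(C|R2) = 0.48·0.13 + 0.52·0.011 = 0.0624 + 0.00572 = 0.06812
P(C|R3) = 0.73·0.093 + 0.27·0.068 = 0.06789 + 0.01836 = 0.08625
Then overall,
P(C) = 0.14·0.05044 + 0.67·0.06812 + 0.19·0.08625
      = 0.0070616 + 0.0456404 + 0.0163875 = 0.0690895

0.0691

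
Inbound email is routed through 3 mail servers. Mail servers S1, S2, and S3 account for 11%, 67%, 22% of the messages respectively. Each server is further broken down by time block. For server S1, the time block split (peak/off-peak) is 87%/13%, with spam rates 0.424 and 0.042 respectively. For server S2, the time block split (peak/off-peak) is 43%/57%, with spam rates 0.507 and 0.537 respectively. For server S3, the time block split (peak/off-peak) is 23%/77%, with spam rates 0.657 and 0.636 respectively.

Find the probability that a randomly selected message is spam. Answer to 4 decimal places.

0.5333

P(S|S1) = 0.87·0.424 + 0.13·0.042 = 0.36888 + 0.00546 = 0.37434
P(S|S2) = 0.43·0.507 + 0.57·0.537 = 0.21801 + 0.30609 = 0.5241
P(S|S3) = 0.23·0.657 + 0.77·0.636 = 0.15111 + 0.48972 = 0.64083
Then overall,
P(S) = 0.11·0.37434 + 0.67·0.5241 + 0.22·0.64083
      = 0.0411774 + 0.351147 + 0.1409826 = 0.533307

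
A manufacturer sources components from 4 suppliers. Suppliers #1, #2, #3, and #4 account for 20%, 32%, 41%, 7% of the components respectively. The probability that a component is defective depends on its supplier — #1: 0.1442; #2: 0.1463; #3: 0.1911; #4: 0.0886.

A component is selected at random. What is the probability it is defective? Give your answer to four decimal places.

0.1602

P(D) = P(D|#1)·P(#1) + P(D|#2)·P(#2) + P(D|#3)·P(#3) + P(D|#4)·P(#4)
      = 0.1442·0.2 + 0.1463·0.32 + 0.1911·0.41 + 0.0886·0.07
      = 0.02884 + 0.046816 + 0.078351 + 0.006202 = 0.160209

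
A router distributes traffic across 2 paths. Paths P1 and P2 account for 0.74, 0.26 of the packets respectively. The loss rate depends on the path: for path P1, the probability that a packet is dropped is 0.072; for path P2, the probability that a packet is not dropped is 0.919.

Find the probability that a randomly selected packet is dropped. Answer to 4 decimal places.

0.0743

P(L|P2) = 1 − 0.919 = 0.081.
Summing over the partition,
P(L) = P(L|P1)·P(P1) + P(L|P2)·P(P2)
      = 0.072·0.74 + 0.081·0.26
      = 0.05328 + 0.02106 = 0.07434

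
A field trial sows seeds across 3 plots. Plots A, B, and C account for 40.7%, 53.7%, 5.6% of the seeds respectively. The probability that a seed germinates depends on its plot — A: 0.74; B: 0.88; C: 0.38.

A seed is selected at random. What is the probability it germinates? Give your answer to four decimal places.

P(G) ≈ 0.7950

Using total probability over the partition,
P(G) = P(G|A)·P(A) + P(G|B)·P(B) + P(G|C)·P(C)
      = 0.74·0.407 + 0.88·0.537 + 0.38·0.056
      = 0.30118 + 0.47256 + 0.02128 = 0.79502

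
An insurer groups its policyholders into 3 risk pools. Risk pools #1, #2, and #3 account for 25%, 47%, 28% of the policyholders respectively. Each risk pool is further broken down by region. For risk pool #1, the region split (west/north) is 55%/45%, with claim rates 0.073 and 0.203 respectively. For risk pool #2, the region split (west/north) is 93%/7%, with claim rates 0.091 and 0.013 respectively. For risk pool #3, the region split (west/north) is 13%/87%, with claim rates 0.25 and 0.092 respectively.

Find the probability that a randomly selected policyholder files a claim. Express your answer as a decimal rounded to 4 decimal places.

P(C) ≈ 0.1046

P(C|#1) = 0.55·0.073 + 0.45·0.203 = 0.04015 + 0.09135 = 0.1315
P(C|#2) = 0.93·0.091 + 0.07·0.013 = 0.08463 + 0.00091 = 0.08554
P(C|#3) = 0.13·0.25 + 0.87·0.092 = 0.0325 + 0.08004 = 0.11254
Then overall,
P(C) = 0.25·0.1315 + 0.47·0.08554 + 0.28·0.11254
      = 0.032875 + 0.0402038 + 0.0315112 = 0.10459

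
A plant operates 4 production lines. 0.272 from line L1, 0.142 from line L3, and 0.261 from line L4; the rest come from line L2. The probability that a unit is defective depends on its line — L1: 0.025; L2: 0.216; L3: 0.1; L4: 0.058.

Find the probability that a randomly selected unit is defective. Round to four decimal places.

P(D) ≈ 0.1063

P(L2) = 1 − (0.272 + 0.142 + 0.261) = 0.325.
Using total probability over the partition,
P(D) = P(D|L1)·P(L1) + P(D|L2)·P(L2) + P(D|L3)·P(L3) + P(D|L4)·P(L4)
      = 0.025·0.272 + 0.216·0.325 + 0.1·0.142 + 0.058·0.261
      = 0.0068 + 0.0702 + 0.0142 + 0.015138 = 0.106338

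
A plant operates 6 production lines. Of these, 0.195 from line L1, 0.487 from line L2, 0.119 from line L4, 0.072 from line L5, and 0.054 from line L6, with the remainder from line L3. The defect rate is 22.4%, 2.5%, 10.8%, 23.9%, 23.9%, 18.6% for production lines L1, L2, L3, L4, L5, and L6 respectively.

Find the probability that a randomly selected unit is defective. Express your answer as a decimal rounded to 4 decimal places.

P(D) ≈ 0.1194

P(L3) = 1 − (0.195 + 0.487 + 0.119 + 0.072 + 0.054) = 0.073.
P(D) = P(D|L1)·P(L1) + P(D|L2)·P(L2) + P(D|L3)·P(L3) + P(D|L4)·P(L4) + P(D|L5)·P(L5) + P(D|L6)·P(L6)
      = 0.224·0.195 + 0.025·0.487 + 0.108·0.073 + 0.239·0.119 + 0.239·0.072 + 0.186·0.054
      = 0.04368 + 0.012175 + 0.007884 + 0.028441 + 0.017208 + 0.010044 = 0.119432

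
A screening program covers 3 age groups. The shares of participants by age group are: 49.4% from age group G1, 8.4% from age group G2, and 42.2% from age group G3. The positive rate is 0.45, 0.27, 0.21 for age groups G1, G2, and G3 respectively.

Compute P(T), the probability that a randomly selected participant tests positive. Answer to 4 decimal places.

0.3336

P(T) = P(T|G1)·P(G1) + P(T|G2)·P(G2) + P(T|G3)·P(G3)
      = 0.45·0.494 + 0.27·0.084 + 0.21·0.422
      = 0.2223 + 0.02268 + 0.08862 = 0.3336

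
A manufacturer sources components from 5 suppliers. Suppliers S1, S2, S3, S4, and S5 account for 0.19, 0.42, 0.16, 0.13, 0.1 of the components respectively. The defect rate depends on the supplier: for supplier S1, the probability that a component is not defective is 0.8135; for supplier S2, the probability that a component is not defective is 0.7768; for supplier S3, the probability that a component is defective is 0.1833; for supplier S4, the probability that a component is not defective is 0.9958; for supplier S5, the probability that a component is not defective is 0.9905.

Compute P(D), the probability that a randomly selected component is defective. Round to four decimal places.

P(D|S1) = 1 − 0.8135 = 0.1865.
P(D|S2) = 1 − 0.7768 = 0.2232.
P(D|S4) = 1 − 0.9958 = 0.0042.
P(D|S5) = 1 − 0.9905 = 0.0095.
P(D) = P(D|S1)·P(S1) + P(D|S2)·P(S2) + P(D|S3)·P(S3) + P(D|S4)·P(S4) + P(D|S5)·P(S5)
      = 0.1865·0.19 + 0.2232·0.42 + 0.1833·0.16 + 0.0042·0.13 + 0.0095·0.1
      = 0.035435 + 0.093744 + 0.029328 + 0.000546 + 0.00095 = 0.160003

0.1600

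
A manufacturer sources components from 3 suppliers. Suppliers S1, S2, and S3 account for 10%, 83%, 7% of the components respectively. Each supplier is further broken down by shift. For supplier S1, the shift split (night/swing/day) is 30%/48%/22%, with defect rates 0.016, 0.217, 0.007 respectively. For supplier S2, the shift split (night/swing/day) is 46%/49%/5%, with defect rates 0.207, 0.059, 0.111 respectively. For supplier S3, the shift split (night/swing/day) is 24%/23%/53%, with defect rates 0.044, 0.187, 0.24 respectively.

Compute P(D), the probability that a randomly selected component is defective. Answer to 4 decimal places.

P(D) ≈ 0.1313

P(D|S1) = 0.3·0.016 + 0.48·0.217 + 0.22·0.007 = 0.0048 + 0.10416 + 0.00154 = 0.1105
P(D|S2) = 0.46·0.207 + 0.49·0.059 + 0.05·0.111 = 0.09522 + 0.02891 + 0.00555 = 0.12968
P(D|S3) = 0.24·0.044 + 0.23·0.187 + 0.53·0.24 = 0.01056 + 0.04301 + 0.1272 = 0.18077
By total probability over the outer partition,
P(D) = 0.1·0.1105 + 0.83·0.12968 + 0.07·0.18077
      = 0.01105 + 0.1076344 + 0.0126539 = 0.1313383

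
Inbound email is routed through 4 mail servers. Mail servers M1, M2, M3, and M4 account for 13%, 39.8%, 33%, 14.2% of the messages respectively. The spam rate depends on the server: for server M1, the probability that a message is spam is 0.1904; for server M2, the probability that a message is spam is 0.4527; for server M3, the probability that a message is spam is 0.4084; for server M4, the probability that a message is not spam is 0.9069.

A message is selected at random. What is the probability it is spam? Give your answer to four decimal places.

P(S) ≈ 0.3529

P(S|M4) = 1 − 0.9069 = 0.0931.
P(S) = P(S|M1)·P(M1) + P(S|M2)·P(M2) + P(S|M3)·P(M3) + P(S|M4)·P(M4)
      = 0.1904·0.13 + 0.4527·0.398 + 0.4084·0.33 + 0.0931·0.142
      = 0.024752 + 0.1801746 + 0.134772 + 0.0132202 = 0.3529188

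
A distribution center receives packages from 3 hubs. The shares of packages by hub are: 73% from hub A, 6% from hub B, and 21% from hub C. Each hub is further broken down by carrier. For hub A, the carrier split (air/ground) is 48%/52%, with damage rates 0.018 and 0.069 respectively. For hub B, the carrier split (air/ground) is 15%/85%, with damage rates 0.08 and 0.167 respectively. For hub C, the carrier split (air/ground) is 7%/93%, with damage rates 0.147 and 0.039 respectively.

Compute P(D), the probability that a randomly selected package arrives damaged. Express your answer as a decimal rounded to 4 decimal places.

P(D|A) = 0.48·0.018 + 0.52·0.069 = 0.00864 + 0.03588 = 0.04452
P(D|B) = 0.15·0.08 + 0.85·0.167 = 0.012 + 0.14195 = 0.15395
P(D|C) = 0.07·0.147 + 0.93·0.039 = 0.01029 + 0.03627 = 0.04656
By total probability over the outer partition,
P(D) = 0.73·0.04452 + 0.06·0.15395 + 0.21·0.04656
      = 0.0324996 + 0.009237 + 0.0097776 = 0.0515142

P(D) ≈ 0.0515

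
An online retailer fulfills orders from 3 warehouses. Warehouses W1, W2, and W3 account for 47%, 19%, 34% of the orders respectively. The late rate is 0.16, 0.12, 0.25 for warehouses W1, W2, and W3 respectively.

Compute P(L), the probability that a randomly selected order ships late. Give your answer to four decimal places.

P(L) ≈ 0.1830

Summing over the partition,
P(L) = P(L|W1)·P(W1) + P(L|W2)·P(W2) + P(L|W3)·P(W3)
      = 0.16·0.47 + 0.12·0.19 + 0.25·0.34
      = 0.0752 + 0.0228 + 0.085 = 0.183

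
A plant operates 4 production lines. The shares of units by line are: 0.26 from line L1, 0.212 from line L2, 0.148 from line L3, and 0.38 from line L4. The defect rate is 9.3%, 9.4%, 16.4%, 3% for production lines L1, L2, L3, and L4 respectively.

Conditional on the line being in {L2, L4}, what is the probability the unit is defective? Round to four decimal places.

P(D|S) ≈ 0.0529

Let S = {L2, L4}.
P(S) = 0.212 + 0.38 = 0.592.
P(D ∩ S) = 0.094·0.212 + 0.03·0.38 = 0.019928 + 0.0114 = 0.031328.
P(D | S) = 0.031328 / 0.592 = 0.052919…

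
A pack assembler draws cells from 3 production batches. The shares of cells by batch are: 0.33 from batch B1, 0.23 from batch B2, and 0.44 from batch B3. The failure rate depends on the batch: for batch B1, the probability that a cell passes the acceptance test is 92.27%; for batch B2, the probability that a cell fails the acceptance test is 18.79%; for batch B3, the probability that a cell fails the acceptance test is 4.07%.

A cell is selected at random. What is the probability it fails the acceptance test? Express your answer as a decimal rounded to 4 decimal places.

P(F|B1) = 1 − 0.9227 = 0.0773.
P(F) = P(F|B1)·P(B1) + P(F|B2)·P(B2) + P(F|B3)·P(B3)
      = 0.0773·0.33 + 0.1879·0.23 + 0.0407·0.44
      = 0.025509 + 0.043217 + 0.017908 = 0.086634

P(F) ≈ 0.0866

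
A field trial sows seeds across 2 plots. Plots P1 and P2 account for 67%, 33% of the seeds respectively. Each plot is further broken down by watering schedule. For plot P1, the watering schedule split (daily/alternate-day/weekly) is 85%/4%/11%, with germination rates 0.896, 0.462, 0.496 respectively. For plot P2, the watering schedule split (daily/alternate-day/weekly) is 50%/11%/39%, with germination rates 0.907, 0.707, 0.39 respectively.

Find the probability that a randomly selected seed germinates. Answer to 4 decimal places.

P(G) ≈ 0.7847

P(G|P1) = 0.85·0.896 + 0.04·0.462 + 0.11·0.496 = 0.7616 + 0.01848 + 0.05456 = 0.83464
P(G|P2) = 0.5·0.907 + 0.11·0.707 + 0.39·0.39 = 0.4535 + 0.07777 + 0.1521 = 0.68337
By total probability over the outer partition,
P(G) = 0.67·0.83464 + 0.33·0.68337
      = 0.5592088 + 0.2255121 = 0.7847209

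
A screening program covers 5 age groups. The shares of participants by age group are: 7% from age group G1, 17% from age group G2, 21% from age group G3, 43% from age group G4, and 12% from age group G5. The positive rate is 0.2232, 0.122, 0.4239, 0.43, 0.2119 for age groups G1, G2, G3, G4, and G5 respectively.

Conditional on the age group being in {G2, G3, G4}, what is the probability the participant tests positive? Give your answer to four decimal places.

Let S = {G2, G3, G4}.
P(S) = 0.17 + 0.21 + 0.43 = 0.81.
P(T ∩ S) = 0.122·0.17 + 0.4239·0.21 + 0.43·0.43 = 0.02074 + 0.089019 + 0.1849 = 0.294659.
P(T | S) = 0.294659 / 0.81 = 0.363777…

P(T|S) ≈ 0.3638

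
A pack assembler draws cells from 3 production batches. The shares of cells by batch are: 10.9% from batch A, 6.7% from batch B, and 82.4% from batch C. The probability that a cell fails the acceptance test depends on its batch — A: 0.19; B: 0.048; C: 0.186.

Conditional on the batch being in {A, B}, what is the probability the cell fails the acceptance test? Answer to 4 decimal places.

Let S = {A, B}.
P(S) = 0.109 + 0.067 = 0.176.
P(F ∩ S) = 0.19·0.109 + 0.048·0.067 = 0.02071 + 0.003216 = 0.023926.
P(F | S) = 0.023926 / 0.176 = 0.135943…

P(F|S) ≈ 0.1359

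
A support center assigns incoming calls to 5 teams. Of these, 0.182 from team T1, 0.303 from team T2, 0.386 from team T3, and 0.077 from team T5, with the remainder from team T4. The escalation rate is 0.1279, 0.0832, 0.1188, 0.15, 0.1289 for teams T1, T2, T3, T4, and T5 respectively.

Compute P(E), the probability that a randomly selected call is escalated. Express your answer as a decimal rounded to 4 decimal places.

P(E) ≈ 0.1121

P(T4) = 1 − (0.182 + 0.303 + 0.386 + 0.077) = 0.052.
Using total probability over the partition,
P(E) = P(E|T1)·P(T1) + P(E|T2)·P(T2) + P(E|T3)·P(T3) + P(E|T4)·P(T4) + P(E|T5)·P(T5)
      = 0.1279·0.182 + 0.0832·0.303 + 0.1188·0.386 + 0.15·0.052 + 0.1289·0.077
      = 0.0232778 + 0.0252096 + 0.0458568 + 0.0078 + 0.0099253 = 0.1120695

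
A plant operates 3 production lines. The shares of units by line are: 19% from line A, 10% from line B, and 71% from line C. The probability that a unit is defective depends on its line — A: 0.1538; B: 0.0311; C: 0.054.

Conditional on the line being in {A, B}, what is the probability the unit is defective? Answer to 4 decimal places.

P(D|S) ≈ 0.1115

Let S = {A, B}.
P(S) = 0.19 + 0.1 = 0.29.
P(D ∩ S) = 0.1538·0.19 + 0.0311·0.1 = 0.029222 + 0.00311 = 0.032332.
P(D | S) = 0.032332 / 0.29 = 0.111490…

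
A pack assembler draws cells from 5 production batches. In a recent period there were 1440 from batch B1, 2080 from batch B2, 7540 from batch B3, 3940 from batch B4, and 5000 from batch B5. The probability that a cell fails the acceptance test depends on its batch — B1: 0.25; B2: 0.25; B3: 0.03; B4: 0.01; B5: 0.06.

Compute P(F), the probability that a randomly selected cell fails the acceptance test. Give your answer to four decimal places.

0.0723

Total: 1440 + 2080 + 7540 + 3940 + 5000 = 20000.
P(B1) = 1440/20000 = 0.072. P(B2) = 2080/20000 = 0.104. P(B3) = 7540/20000 = 0.377. P(B4) = 3940/20000 = 0.197. P(B5) = 5000/20000 = 0.25.
P(F) = P(F|B1)·P(B1) + P(F|B2)·P(B2) + P(F|B3)·P(B3) + P(F|B4)·P(B4) + P(F|B5)·P(B5)
      = 0.25·0.072 + 0.25·0.104 + 0.03·0.377 + 0.01·0.197 + 0.06·0.25
      = 0.018 + 0.026 + 0.01131 + 0.00197 + 0.015 = 0.07228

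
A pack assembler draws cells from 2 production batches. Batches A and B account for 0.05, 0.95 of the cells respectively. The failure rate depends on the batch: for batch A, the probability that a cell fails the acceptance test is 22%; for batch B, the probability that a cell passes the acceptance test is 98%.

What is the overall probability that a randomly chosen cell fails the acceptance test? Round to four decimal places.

P(F|B) = 1 − 0.98 = 0.02.
P(F) = P(F|A)·P(A) + P(F|B)·P(B)
      = 0.22·0.05 + 0.02·0.95
      = 0.011 + 0.019 = 0.03

0.0300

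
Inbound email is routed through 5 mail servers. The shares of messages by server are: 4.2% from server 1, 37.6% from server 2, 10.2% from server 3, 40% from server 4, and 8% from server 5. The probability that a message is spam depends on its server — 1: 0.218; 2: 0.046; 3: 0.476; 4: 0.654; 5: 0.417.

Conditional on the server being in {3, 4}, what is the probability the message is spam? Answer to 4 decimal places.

Let J = {3, 4}.
P(J) = 0.102 + 0.4 = 0.502.
P(S ∩ J) = 0.476·0.102 + 0.654·0.4 = 0.048552 + 0.2616 = 0.310152.
P(S | J) = 0.310152 / 0.502 = 0.617833…

P(S|J) ≈ 0.6178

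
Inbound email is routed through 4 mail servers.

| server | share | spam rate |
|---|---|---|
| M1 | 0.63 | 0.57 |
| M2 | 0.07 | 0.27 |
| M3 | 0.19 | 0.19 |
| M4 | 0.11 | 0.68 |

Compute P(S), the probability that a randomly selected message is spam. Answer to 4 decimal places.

P(S) ≈ 0.4889

P(S) = P(S|M1)·P(M1) + P(S|M2)·P(M2) + P(S|M3)·P(M3) + P(S|M4)·P(M4)
      = 0.57·0.63 + 0.27·0.07 + 0.19·0.19 + 0.68·0.11
      = 0.3591 + 0.0189 + 0.0361 + 0.0748 = 0.4889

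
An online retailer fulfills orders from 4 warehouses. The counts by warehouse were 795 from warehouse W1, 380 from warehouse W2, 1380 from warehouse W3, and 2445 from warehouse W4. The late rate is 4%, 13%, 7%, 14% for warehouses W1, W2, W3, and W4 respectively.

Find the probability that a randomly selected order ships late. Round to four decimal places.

0.1040

Total: 795 + 380 + 1380 + 2445 = 5000.
P(W1) = 795/5000 = 0.159. P(W2) = 380/5000 = 0.076. P(W3) = 1380/5000 = 0.276. P(W4) = 2445/5000 = 0.489.
By the law of total probability,
P(L) = P(L|W1)·P(W1) + P(L|W2)·P(W2) + P(L|W3)·P(W3) + P(L|W4)·P(W4)
      = 0.04·0.159 + 0.13·0.076 + 0.07·0.276 + 0.14·0.489
      = 0.00636 + 0.00988 + 0.01932 + 0.06846 = 0.10402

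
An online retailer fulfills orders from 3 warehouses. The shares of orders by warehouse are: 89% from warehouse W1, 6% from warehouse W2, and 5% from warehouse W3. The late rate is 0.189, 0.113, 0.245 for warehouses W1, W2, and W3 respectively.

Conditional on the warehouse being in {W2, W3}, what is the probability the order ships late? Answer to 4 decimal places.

0.1730

Let S = {W2, W3}.
P(S) = 0.06 + 0.05 = 0.11.
P(L ∩ S) = 0.113·0.06 + 0.245·0.05 = 0.00678 + 0.01225 = 0.01903.
P(L | S) = 0.01903 / 0.11 = 0.173000…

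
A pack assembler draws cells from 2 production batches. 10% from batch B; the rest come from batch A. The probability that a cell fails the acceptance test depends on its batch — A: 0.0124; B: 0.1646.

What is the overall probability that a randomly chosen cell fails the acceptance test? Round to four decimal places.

P(A) = 1 − (0.1) = 0.9.
P(F) = P(F|A)·P(A) + P(F|B)·P(B)
      = 0.0124·0.9 + 0.1646·0.1
      = 0.01116 + 0.01646 = 0.02762

0.0276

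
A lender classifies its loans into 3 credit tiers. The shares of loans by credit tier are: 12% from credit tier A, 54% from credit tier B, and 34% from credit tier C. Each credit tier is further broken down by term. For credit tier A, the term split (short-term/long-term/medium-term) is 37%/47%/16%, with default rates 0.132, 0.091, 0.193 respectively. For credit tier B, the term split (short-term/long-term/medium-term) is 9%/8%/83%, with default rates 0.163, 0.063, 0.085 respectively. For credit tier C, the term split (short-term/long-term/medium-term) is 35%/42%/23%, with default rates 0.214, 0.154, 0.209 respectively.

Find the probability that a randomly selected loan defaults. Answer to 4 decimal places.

0.1272

P(D|A) = 0.37·0.132 + 0.47·0.091 + 0.16·0.193 = 0.04884 + 0.04277 + 0.03088 = 0.12249
P(D|B) = 0.09·0.163 + 0.08·0.063 + 0.83·0.085 = 0.01467 + 0.00504 + 0.07055 = 0.09026
P(D|C) = 0.35·0.214 + 0.42·0.154 + 0.23·0.209 = 0.0749 + 0.06468 + 0.04807 = 0.18765
By total probability over the outer partition,
P(D) = 0.12·0.12249 + 0.54·0.09026 + 0.34·0.18765
      = 0.0146988 + 0.0487404 + 0.063801 = 0.1272402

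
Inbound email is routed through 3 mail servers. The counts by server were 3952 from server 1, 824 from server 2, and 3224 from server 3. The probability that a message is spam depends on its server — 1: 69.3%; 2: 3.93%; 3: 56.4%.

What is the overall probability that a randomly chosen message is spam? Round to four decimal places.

Total: 3952 + 824 + 3224 = 8000.
P(1) = 3952/8000 = 0.494. P(2) = 824/8000 = 0.103. P(3) = 3224/8000 = 0.403.
By the law of total probability,
P(S) = P(S|1)·P(1) + P(S|2)·P(2) + P(S|3)·P(3)
      = 0.693·0.494 + 0.0393·0.103 + 0.564·0.403
      = 0.342342 + 0.0040479 + 0.227292 = 0.5736819

P(S) ≈ 0.5737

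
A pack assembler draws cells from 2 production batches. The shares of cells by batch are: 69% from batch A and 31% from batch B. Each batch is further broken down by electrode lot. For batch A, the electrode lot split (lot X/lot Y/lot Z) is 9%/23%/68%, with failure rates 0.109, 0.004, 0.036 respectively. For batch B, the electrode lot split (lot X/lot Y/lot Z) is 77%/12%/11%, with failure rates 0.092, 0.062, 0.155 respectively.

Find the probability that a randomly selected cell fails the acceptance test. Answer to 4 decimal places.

0.0538

P(F|A) = 0.09·0.109 + 0.23·0.004 + 0.68·0.036 = 0.00981 + 0.00092 + 0.02448 = 0.03521
P(F|B) = 0.77·0.092 + 0.12·0.062 + 0.11·0.155 = 0.07084 + 0.00744 + 0.01705 = 0.09533
By total probability over the outer partition,
P(F) = 0.69·0.03521 + 0.31·0.09533
      = 0.0242949 + 0.0295523 = 0.0538472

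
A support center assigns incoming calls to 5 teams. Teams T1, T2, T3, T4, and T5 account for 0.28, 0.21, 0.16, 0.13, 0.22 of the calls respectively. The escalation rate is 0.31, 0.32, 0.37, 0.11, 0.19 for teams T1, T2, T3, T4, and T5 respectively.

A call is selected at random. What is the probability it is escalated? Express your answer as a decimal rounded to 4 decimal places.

P(E) ≈ 0.2693

Using total probability over the partition,
P(E) = P(E|T1)·P(T1) + P(E|T2)·P(T2) + P(E|T3)·P(T3) + P(E|T4)·P(T4) + P(E|T5)·P(T5)
      = 0.31·0.28 + 0.32·0.21 + 0.37·0.16 + 0.11·0.13 + 0.19·0.22
      = 0.0868 + 0.0672 + 0.0592 + 0.0143 + 0.0418 = 0.2693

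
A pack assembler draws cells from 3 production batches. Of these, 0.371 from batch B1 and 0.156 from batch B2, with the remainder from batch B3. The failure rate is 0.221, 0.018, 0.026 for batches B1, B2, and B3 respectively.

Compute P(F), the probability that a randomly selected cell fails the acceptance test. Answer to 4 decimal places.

P(B3) = 1 − (0.371 + 0.156) = 0.473.
P(F) = P(F|B1)·P(B1) + P(F|B2)·P(B2) + P(F|B3)·P(B3)
      = 0.221·0.371 + 0.018·0.156 + 0.026·0.473
      = 0.081991 + 0.002808 + 0.012298 = 0.097097

P(F) ≈ 0.0971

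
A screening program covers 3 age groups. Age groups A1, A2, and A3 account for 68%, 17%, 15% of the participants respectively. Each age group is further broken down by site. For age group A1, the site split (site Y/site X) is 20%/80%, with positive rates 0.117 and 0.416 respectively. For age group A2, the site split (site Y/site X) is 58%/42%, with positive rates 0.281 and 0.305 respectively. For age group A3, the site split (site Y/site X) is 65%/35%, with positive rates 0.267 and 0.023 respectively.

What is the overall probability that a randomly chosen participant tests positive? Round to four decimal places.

0.3189

P(T|A1) = 0.2·0.117 + 0.8·0.416 = 0.0234 + 0.3328 = 0.3562
P(T|A2) = 0.58·0.281 + 0.42·0.305 = 0.16298 + 0.1281 = 0.29108
P(T|A3) = 0.65·0.267 + 0.35·0.023 = 0.17355 + 0.00805 = 0.1816
By total probability over the outer partition,
P(T) = 0.68·0.3562 + 0.17·0.29108 + 0.15·0.1816
      = 0.242216 + 0.0494836 + 0.02724 = 0.3189396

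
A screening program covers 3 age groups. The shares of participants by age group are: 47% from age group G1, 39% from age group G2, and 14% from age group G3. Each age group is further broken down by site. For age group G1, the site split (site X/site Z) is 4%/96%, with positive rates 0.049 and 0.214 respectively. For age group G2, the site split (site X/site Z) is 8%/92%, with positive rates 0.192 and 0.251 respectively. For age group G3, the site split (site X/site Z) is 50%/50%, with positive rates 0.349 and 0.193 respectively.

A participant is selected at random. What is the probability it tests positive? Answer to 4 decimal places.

0.2315

P(T|G1) = 0.04·0.049 + 0.96·0.214 = 0.00196 + 0.20544 = 0.2074
P(T|G2) = 0.08·0.192 + 0.92·0.251 = 0.01536 + 0.23092 = 0.24628
P(T|G3) = 0.5·0.349 + 0.5·0.193 = 0.1745 + 0.0965 = 0.271
By total probability over the outer partition,
P(T) = 0.47·0.2074 + 0.39·0.24628 + 0.14·0.271
      = 0.097478 + 0.0960492 + 0.03794 = 0.2314672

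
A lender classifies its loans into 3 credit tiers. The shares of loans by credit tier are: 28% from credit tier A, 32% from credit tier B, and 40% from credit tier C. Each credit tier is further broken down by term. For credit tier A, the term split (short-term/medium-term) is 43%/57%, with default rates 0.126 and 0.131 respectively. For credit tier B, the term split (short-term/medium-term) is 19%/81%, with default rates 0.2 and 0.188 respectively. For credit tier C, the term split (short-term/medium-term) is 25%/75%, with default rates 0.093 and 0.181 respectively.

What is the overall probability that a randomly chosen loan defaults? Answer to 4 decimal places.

0.1606

P(D|A) = 0.43·0.126 + 0.57·0.131 = 0.05418 + 0.07467 = 0.12885
P(D|B) = 0.19·0.2 + 0.81·0.188 = 0.038 + 0.15228 = 0.19028
P(D|C) = 0.25·0.093 + 0.75·0.181 = 0.02325 + 0.13575 = 0.159
By total probability over the outer partition,
P(D) = 0.28·0.12885 + 0.32·0.19028 + 0.4·0.159
      = 0.036078 + 0.0608896 + 0.0636 = 0.1605676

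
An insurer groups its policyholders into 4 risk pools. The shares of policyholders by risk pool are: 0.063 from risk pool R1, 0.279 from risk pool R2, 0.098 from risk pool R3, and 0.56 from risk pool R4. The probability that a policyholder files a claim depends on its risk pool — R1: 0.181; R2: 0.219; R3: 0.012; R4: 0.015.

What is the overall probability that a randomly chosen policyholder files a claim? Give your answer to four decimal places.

By the law of total probability,
P(C) = P(C|R1)·P(R1) + P(C|R2)·P(R2) + P(C|R3)·P(R3) + P(C|R4)·P(R4)
      = 0.181·0.063 + 0.219·0.279 + 0.012·0.098 + 0.015·0.56
      = 0.011403 + 0.061101 + 0.001176 + 0.0084 = 0.08208

0.0821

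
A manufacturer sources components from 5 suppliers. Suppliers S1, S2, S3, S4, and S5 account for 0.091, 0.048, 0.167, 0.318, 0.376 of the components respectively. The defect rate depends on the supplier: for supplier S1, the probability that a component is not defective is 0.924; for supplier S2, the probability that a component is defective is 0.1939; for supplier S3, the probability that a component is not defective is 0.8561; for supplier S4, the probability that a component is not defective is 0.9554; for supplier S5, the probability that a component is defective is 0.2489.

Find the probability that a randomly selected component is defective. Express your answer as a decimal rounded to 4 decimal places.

P(D) ≈ 0.1480

P(D|S1) = 1 − 0.924 = 0.076.
P(D|S3) = 1 − 0.8561 = 0.1439.
P(D|S4) = 1 − 0.9554 = 0.0446.
P(D) = P(D|S1)·P(S1) + P(D|S2)·P(S2) + P(D|S3)·P(S3) + P(D|S4)·P(S4) + P(D|S5)·P(S5)
      = 0.076·0.091 + 0.1939·0.048 + 0.1439·0.167 + 0.0446·0.318 + 0.2489·0.376
      = 0.006916 + 0.0093072 + 0.0240313 + 0.0141828 + 0.0935864 = 0.1480237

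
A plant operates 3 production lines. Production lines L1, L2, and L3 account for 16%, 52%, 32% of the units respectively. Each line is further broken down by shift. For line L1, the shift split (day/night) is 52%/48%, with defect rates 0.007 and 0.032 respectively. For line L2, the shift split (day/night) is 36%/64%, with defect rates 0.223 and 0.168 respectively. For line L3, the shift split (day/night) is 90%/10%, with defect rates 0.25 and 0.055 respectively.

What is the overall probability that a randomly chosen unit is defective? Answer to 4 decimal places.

0.1745

P(D|L1) = 0.52·0.007 + 0.48·0.032 = 0.00364 + 0.01536 = 0.019
P(D|L2) = 0.36·0.223 + 0.64·0.168 = 0.08028 + 0.10752 = 0.1878
P(D|L3) = 0.9·0.25 + 0.1·0.055 = 0.225 + 0.0055 = 0.2305
Then overall,
P(D) = 0.16·0.019 + 0.52·0.1878 + 0.32·0.2305
      = 0.00304 + 0.097656 + 0.07376 = 0.174456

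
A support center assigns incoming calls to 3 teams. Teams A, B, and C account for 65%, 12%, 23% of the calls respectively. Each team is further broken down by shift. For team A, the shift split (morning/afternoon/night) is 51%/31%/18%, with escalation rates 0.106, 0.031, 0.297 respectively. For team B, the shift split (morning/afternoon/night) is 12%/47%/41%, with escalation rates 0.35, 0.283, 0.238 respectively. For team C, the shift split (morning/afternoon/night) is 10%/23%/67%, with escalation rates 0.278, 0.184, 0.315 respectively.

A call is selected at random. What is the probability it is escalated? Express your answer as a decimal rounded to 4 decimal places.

P(E|A) = 0.51·0.106 + 0.31·0.031 + 0.18·0.297 = 0.05406 + 0.00961 + 0.05346 = 0.11713
P(E|B) = 0.12·0.35 + 0.47·0.283 + 0.41·0.238 = 0.042 + 0.13301 + 0.09758 = 0.27259
P(E|C) = 0.1·0.278 + 0.23·0.184 + 0.67·0.315 = 0.0278 + 0.04232 + 0.21105 = 0.28117
Then overall,
P(E) = 0.65·0.11713 + 0.12·0.27259 + 0.23·0.28117
      = 0.0761345 + 0.0327108 + 0.0646691 = 0.1735144

P(E) ≈ 0.1735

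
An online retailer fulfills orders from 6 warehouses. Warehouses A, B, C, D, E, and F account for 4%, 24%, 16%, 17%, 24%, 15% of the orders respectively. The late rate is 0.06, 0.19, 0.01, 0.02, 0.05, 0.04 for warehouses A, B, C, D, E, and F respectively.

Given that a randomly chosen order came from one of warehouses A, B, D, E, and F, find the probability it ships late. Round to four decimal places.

Let S = {A, B, D, E, F}.
P(S) = 0.04 + 0.24 + 0.17 + 0.24 + 0.15 = 0.84.
P(L ∩ S) = 0.06·0.04 + 0.19·0.24 + 0.02·0.17 + 0.05·0.24 + 0.04·0.15 = 0.0024 + 0.0456 + 0.0034 + 0.012 + 0.006 = 0.0694.
P(L | S) = 0.0694 / 0.84 = 0.082619…

0.0826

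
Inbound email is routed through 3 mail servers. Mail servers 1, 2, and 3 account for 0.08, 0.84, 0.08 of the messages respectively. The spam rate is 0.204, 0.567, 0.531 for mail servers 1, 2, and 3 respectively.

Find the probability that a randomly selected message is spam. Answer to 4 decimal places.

P(S) ≈ 0.5351

P(S) = P(S|1)·P(1) + P(S|2)·P(2) + P(S|3)·P(3)
      = 0.204·0.08 + 0.567·0.84 + 0.531·0.08
      = 0.01632 + 0.47628 + 0.04248 = 0.53508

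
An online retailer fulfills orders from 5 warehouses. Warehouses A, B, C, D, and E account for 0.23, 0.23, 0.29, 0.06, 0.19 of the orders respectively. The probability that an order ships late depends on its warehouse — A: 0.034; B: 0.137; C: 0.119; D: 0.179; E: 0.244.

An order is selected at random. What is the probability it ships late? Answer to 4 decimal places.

P(L) = P(L|A)·P(A) + P(L|B)·P(B) + P(L|C)·P(C) + P(L|D)·P(D) + P(L|E)·P(E)
      = 0.034·0.23 + 0.137·0.23 + 0.119·0.29 + 0.179·0.06 + 0.244·0.19
      = 0.00782 + 0.03151 + 0.03451 + 0.01074 + 0.04636 = 0.13094

0.1309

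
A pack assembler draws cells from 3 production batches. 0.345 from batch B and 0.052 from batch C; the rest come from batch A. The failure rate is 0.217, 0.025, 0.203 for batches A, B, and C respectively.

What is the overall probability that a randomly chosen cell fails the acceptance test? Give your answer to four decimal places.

P(A) = 1 − (0.345 + 0.052) = 0.603.
P(F) = P(F|A)·P(A) + P(F|B)·P(B) + P(F|C)·P(C)
      = 0.217·0.603 + 0.025·0.345 + 0.203·0.052
      = 0.130851 + 0.008625 + 0.010556 = 0.150032

P(F) ≈ 0.1500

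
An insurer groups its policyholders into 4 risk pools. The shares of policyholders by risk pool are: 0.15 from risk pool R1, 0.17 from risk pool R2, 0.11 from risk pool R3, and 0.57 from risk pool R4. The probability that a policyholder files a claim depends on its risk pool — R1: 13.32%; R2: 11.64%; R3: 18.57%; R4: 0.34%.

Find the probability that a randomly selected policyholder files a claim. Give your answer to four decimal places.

P(C) = P(C|R1)·P(R1) + P(C|R2)·P(R2) + P(C|R3)·P(R3) + P(C|R4)·P(R4)
      = 0.1332·0.15 + 0.1164·0.17 + 0.1857·0.11 + 0.0034·0.57
      = 0.01998 + 0.019788 + 0.020427 + 0.001938 = 0.062133

P(C) ≈ 0.0621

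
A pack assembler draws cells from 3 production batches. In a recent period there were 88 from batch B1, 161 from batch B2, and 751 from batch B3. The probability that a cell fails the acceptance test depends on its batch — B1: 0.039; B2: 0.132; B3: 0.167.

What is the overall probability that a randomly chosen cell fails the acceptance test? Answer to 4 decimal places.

Total: 88 + 161 + 751 = 1000.
P(B1) = 88/1000 = 0.088. P(B2) = 161/1000 = 0.161. P(B3) = 751/1000 = 0.751.
P(F) = P(F|B1)·P(B1) + P(F|B2)·P(B2) + P(F|B3)·P(B3)
      = 0.039·0.088 + 0.132·0.161 + 0.167·0.751
      = 0.003432 + 0.021252 + 0.125417 = 0.150101

0.1501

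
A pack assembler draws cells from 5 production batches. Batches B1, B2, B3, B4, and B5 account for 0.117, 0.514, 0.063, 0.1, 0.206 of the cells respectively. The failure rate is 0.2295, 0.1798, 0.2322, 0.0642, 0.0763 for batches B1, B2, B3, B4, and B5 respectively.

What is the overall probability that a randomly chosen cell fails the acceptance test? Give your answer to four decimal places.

P(F) ≈ 0.1560

P(F) = P(F|B1)·P(B1) + P(F|B2)·P(B2) + P(F|B3)·P(B3) + P(F|B4)·P(B4) + P(F|B5)·P(B5)
      = 0.2295·0.117 + 0.1798·0.514 + 0.2322·0.063 + 0.0642·0.1 + 0.0763·0.206
      = 0.0268515 + 0.0924172 + 0.0146286 + 0.00642 + 0.0157178 = 0.1560351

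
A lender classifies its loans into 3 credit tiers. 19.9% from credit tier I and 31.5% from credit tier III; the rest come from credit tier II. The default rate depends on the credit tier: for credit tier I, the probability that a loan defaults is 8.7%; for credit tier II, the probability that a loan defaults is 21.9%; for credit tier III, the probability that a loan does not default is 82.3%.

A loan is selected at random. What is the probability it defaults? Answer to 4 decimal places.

0.1795

P(II) = 1 − (0.199 + 0.315) = 0.486.
P(D|III) = 1 − 0.823 = 0.177.
P(D) = P(D|I)·P(I) + P(D|II)·P(II) + P(D|III)·P(III)
      = 0.087·0.199 + 0.219·0.486 + 0.177·0.315
      = 0.017313 + 0.106434 + 0.055755 = 0.179502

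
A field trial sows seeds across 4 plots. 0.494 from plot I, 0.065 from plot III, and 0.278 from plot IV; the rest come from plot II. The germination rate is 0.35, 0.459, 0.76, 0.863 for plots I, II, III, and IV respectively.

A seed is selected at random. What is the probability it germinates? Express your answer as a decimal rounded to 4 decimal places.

P(II) = 1 − (0.494 + 0.065 + 0.278) = 0.163.
Summing over the partition,
P(G) = P(G|I)·P(I) + P(G|II)·P(II) + P(G|III)·P(III) + P(G|IV)·P(IV)
      = 0.35·0.494 + 0.459·0.163 + 0.76·0.065 + 0.863·0.278
      = 0.1729 + 0.074817 + 0.0494 + 0.239914 = 0.537031

0.5370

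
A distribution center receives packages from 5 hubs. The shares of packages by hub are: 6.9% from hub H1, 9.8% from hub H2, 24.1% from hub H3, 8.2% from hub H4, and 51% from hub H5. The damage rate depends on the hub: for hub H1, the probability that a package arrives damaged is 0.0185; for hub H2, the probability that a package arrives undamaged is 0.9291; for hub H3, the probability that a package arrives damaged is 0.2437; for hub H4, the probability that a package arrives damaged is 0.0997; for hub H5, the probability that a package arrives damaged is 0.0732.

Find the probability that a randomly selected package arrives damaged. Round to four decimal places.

0.1125

P(D|H2) = 1 − 0.9291 = 0.0709.
By the law of total probability,
P(D) = P(D|H1)·P(H1) + P(D|H2)·P(H2) + P(D|H3)·P(H3) + P(D|H4)·P(H4) + P(D|H5)·P(H5)
      = 0.0185·0.069 + 0.0709·0.098 + 0.2437·0.241 + 0.0997·0.082 + 0.0732·0.51
      = 0.0012765 + 0.0069482 + 0.0587317 + 0.0081754 + 0.037332 = 0.1124638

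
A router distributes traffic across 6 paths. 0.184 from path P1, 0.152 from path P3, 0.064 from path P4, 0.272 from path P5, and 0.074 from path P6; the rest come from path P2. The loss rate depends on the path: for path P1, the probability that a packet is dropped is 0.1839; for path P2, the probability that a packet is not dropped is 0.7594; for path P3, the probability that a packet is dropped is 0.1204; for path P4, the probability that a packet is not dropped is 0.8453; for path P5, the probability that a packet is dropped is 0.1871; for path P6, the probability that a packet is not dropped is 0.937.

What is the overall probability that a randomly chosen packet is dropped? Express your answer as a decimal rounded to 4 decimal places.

0.1787

P(P2) = 1 − (0.184 + 0.152 + 0.064 + 0.272 + 0.074) = 0.254.
P(L|P2) = 1 − 0.7594 = 0.2406.
P(L|P4) = 1 − 0.8453 = 0.1547.
P(L|P6) = 1 − 0.937 = 0.063.
Using total probability over the partition,
P(L) = P(L|P1)·P(P1) + P(L|P2)·P(P2) + P(L|P3)·P(P3) + P(L|P4)·P(P4) + P(L|P5)·P(P5) + P(L|P6)·P(P6)
      = 0.1839·0.184 + 0.2406·0.254 + 0.1204·0.152 + 0.1547·0.064 + 0.1871·0.272 + 0.063·0.074
      = 0.0338376 + 0.0611124 + 0.0183008 + 0.0099008 + 0.0508912 + 0.004662 = 0.1787048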